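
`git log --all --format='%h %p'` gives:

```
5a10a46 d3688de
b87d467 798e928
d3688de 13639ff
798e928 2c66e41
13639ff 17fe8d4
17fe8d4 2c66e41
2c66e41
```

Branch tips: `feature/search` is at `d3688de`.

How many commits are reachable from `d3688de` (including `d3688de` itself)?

Walking parent pointers from d3688de: reachable set = {13639ff, 17fe8d4, 2c66e41, d3688de}.
That is 4 commits.

4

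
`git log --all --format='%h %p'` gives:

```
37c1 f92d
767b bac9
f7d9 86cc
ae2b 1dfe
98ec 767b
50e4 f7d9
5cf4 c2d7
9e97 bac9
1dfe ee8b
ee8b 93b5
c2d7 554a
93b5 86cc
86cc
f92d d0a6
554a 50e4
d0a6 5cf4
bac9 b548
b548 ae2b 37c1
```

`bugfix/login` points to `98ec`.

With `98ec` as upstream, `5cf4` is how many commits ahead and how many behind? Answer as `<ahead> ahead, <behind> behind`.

Reachable from 5cf4: {50e4, 554a, 5cf4, 86cc, c2d7, f7d9}.
Reachable from 98ec: {1dfe, 37c1, 50e4, 554a, 5cf4, 767b, 86cc, 93b5, 98ec, ae2b, b548, bac9, c2d7, d0a6, ee8b, f7d9, f92d}.
Only in 5cf4's history (ahead): {} — 0.
Only in 98ec's history (behind): {1dfe, 37c1, 767b, 93b5, 98ec, ae2b, b548, bac9, d0a6, ee8b, f92d} — 11.

0 ahead, 11 behind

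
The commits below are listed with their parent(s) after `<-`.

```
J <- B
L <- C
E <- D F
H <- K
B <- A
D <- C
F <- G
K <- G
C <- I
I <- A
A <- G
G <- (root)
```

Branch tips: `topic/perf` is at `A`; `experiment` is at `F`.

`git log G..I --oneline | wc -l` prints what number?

2

Reachable from I: {A, G, I}.
Reachable from G: {G}.
In I's history but not G's: {A, I} — 2 commits.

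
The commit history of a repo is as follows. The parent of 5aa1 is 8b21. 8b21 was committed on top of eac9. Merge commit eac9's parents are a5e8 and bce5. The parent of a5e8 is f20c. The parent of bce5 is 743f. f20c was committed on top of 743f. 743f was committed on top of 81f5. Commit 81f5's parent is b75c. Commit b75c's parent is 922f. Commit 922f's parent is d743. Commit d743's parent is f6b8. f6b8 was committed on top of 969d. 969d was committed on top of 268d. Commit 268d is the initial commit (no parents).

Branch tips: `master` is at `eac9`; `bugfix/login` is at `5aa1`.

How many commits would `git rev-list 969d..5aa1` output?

Reachable from 5aa1: {268d, 5aa1, 743f, 81f5, 8b21, 922f, 969d, a5e8, b75c, bce5, d743, eac9, f20c, f6b8}.
Reachable from 969d: {268d, 969d}.
In 5aa1's history but not 969d's: {5aa1, 743f, 81f5, 8b21, 922f, a5e8, b75c, bce5, d743, eac9, f20c, f6b8} — 12 commits.

12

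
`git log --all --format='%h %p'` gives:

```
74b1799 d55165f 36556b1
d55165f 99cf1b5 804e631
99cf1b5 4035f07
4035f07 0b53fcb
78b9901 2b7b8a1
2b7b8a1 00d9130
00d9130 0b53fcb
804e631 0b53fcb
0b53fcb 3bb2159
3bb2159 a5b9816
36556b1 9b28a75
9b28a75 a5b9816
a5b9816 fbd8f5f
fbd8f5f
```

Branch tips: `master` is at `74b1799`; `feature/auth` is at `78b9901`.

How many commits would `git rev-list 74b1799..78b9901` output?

Reachable from 78b9901: {00d9130, 0b53fcb, 2b7b8a1, 3bb2159, 78b9901, a5b9816, fbd8f5f}.
Reachable from 74b1799: {0b53fcb, 36556b1, 3bb2159, 4035f07, 74b1799, 804e631, 99cf1b5, 9b28a75, a5b9816, d55165f, fbd8f5f}.
In 78b9901's history but not 74b1799's: {00d9130, 2b7b8a1, 78b9901} — 3 commits.

3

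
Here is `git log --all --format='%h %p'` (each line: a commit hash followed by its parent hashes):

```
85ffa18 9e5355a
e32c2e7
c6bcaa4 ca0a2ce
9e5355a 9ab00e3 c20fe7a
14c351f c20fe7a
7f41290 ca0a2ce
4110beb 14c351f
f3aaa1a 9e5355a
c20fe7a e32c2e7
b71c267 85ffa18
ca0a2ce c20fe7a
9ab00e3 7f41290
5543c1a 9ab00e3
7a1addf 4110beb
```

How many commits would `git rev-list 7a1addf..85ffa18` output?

5

Reachable from 85ffa18: {7f41290, 85ffa18, 9ab00e3, 9e5355a, c20fe7a, ca0a2ce, e32c2e7}.
Reachable from 7a1addf: {14c351f, 4110beb, 7a1addf, c20fe7a, e32c2e7}.
In 85ffa18's history but not 7a1addf's: {7f41290, 85ffa18, 9ab00e3, 9e5355a, ca0a2ce} — 5 commits.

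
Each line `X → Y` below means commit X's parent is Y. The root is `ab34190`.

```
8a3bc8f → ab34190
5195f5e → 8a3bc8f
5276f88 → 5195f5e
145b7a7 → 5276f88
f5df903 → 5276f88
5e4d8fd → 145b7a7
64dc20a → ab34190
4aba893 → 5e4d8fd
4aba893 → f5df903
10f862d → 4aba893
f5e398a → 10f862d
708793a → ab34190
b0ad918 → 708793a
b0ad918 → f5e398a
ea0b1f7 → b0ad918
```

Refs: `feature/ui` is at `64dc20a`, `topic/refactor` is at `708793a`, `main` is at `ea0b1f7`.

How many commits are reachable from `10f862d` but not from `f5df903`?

4

Reachable from 10f862d: {10f862d, 145b7a7, 4aba893, 5195f5e, 5276f88, 5e4d8fd, 8a3bc8f, ab34190, f5df903}.
Reachable from f5df903: {5195f5e, 5276f88, 8a3bc8f, ab34190, f5df903}.
In 10f862d's history but not f5df903's: {10f862d, 145b7a7, 4aba893, 5e4d8fd} — 4 commits.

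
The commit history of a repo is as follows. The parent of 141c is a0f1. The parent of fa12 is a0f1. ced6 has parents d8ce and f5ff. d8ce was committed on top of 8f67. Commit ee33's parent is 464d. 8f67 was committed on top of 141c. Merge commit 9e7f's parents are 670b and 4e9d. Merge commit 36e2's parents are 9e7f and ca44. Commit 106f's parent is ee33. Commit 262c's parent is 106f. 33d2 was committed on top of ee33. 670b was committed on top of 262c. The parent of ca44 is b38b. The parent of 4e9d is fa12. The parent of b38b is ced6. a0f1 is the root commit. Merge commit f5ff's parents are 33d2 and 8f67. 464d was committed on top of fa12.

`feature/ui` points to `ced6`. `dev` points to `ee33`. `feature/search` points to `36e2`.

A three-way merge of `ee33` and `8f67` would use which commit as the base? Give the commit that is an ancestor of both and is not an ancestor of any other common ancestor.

a0f1

Ancestors of ee33: {464d, a0f1, ee33, fa12}.
Ancestors of 8f67: {141c, 8f67, a0f1}.
Common ancestors: {a0f1}.
The only common ancestor is a0f1, so it is the merge base.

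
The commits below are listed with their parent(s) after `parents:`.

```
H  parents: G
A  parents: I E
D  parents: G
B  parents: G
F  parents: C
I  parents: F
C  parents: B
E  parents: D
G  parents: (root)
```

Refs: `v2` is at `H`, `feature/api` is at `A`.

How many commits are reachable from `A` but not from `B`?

Reachable from A: {A, B, C, D, E, F, G, I}.
Reachable from B: {B, G}.
In A's history but not B's: {A, C, D, E, F, I} — 6 commits.

6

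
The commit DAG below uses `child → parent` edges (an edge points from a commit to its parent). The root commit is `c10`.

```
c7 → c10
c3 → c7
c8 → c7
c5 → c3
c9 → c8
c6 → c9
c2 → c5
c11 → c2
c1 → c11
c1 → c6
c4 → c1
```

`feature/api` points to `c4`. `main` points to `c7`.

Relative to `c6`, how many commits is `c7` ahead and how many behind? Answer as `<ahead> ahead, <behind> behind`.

Reachable from c7: {c10, c7}.
Reachable from c6: {c10, c6, c7, c8, c9}.
Only in c7's history (ahead): {} — 0.
Only in c6's history (behind): {c6, c8, c9} — 3.

0 ahead, 3 behind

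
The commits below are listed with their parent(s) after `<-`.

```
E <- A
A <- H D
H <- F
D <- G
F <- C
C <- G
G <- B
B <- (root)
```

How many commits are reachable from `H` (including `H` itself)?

5

Walking parent pointers from H: reachable set = {B, C, F, G, H}.
That is 5 commits.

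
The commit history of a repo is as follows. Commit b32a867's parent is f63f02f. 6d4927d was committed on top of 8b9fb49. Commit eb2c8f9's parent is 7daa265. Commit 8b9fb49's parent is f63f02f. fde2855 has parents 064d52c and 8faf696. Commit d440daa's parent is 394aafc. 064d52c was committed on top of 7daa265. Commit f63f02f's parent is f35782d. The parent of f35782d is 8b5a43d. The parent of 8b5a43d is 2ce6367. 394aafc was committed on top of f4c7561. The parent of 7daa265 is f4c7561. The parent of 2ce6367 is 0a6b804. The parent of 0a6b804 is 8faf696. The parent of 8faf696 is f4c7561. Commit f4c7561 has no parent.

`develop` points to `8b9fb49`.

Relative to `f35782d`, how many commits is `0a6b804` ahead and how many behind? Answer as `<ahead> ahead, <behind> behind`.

0 ahead, 3 behind

Reachable from 0a6b804: {0a6b804, 8faf696, f4c7561}.
Reachable from f35782d: {0a6b804, 2ce6367, 8b5a43d, 8faf696, f35782d, f4c7561}.
Only in 0a6b804's history (ahead): {} — 0.
Only in f35782d's history (behind): {2ce6367, 8b5a43d, f35782d} — 3.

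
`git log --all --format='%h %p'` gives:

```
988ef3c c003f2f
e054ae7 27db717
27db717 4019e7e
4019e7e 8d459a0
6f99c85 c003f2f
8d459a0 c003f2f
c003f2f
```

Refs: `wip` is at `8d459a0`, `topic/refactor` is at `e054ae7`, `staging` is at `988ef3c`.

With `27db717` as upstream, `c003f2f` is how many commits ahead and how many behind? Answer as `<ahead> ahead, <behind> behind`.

0 ahead, 3 behind

Reachable from c003f2f: {c003f2f}.
Reachable from 27db717: {27db717, 4019e7e, 8d459a0, c003f2f}.
Only in c003f2f's history (ahead): {} — 0.
Only in 27db717's history (behind): {27db717, 4019e7e, 8d459a0} — 3.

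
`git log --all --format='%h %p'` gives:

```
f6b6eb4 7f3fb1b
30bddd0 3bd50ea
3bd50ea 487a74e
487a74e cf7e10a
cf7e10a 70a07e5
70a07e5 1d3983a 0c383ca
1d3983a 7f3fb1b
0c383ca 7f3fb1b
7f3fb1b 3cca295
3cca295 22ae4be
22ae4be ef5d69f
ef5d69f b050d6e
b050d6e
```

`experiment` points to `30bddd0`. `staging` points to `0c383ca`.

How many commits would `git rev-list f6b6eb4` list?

Walking parent pointers from f6b6eb4: reachable set = {22ae4be, 3cca295, 7f3fb1b, b050d6e, ef5d69f, f6b6eb4}.
That is 6 commits.

6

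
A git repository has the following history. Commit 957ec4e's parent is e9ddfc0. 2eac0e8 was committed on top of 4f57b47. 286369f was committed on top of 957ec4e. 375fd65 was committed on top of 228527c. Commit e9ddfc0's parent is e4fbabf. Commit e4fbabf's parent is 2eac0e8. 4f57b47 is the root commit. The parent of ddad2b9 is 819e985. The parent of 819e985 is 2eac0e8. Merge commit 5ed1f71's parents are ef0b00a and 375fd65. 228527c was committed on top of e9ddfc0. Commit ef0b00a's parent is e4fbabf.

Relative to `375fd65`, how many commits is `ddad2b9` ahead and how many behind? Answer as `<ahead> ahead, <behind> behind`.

2 ahead, 4 behind

Reachable from ddad2b9: {2eac0e8, 4f57b47, 819e985, ddad2b9}.
Reachable from 375fd65: {228527c, 2eac0e8, 375fd65, 4f57b47, e4fbabf, e9ddfc0}.
Only in ddad2b9's history (ahead): {819e985, ddad2b9} — 2.
Only in 375fd65's history (behind): {228527c, 375fd65, e4fbabf, e9ddfc0} — 4.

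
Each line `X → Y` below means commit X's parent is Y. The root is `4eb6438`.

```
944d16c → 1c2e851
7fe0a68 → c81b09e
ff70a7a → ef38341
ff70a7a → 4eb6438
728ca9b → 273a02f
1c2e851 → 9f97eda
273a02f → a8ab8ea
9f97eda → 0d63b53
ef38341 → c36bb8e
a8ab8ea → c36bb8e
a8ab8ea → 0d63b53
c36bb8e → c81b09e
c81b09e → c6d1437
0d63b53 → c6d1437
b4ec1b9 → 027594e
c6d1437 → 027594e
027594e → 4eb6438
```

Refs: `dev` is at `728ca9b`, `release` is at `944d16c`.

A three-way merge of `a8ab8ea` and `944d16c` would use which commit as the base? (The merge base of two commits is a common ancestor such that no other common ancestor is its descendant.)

Ancestors of a8ab8ea: {027594e, 0d63b53, 4eb6438, a8ab8ea, c36bb8e, c6d1437, c81b09e}.
Ancestors of 944d16c: {027594e, 0d63b53, 1c2e851, 4eb6438, 944d16c, 9f97eda, c6d1437}.
Common ancestors: {027594e, 0d63b53, 4eb6438, c6d1437}.
Among these, 0d63b53 is not an ancestor of any other common ancestor — it is the merge base.

0d63b53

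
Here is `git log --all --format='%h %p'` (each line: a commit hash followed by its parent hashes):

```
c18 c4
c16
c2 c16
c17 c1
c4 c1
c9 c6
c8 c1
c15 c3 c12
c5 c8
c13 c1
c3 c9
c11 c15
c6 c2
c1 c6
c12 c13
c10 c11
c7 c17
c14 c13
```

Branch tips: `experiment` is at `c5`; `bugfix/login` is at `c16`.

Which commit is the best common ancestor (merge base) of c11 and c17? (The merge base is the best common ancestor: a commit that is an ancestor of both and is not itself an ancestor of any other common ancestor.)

Ancestors of c11: {c1, c11, c12, c13, c15, c16, c2, c3, c6, c9}.
Ancestors of c17: {c1, c16, c17, c2, c6}.
Common ancestors: {c1, c16, c2, c6}.
Among these, c1 is not an ancestor of any other common ancestor — it is the merge base.

c1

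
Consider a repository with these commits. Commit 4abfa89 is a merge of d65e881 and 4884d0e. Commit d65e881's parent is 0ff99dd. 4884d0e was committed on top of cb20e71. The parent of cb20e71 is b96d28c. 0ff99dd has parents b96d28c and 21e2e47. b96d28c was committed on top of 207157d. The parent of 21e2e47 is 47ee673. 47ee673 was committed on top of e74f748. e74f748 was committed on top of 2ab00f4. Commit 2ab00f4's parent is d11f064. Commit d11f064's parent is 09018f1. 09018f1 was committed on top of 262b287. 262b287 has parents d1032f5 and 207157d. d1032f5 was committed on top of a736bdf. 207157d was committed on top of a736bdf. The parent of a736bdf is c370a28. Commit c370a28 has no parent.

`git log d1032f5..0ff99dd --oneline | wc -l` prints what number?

10

Reachable from 0ff99dd: {09018f1, 0ff99dd, 207157d, 21e2e47, 262b287, 2ab00f4, 47ee673, a736bdf, b96d28c, c370a28, d1032f5, d11f064, e74f748}.
Reachable from d1032f5: {a736bdf, c370a28, d1032f5}.
In 0ff99dd's history but not d1032f5's: {09018f1, 0ff99dd, 207157d, 21e2e47, 262b287, 2ab00f4, 47ee673, b96d28c, d11f064, e74f748} — 10 commits.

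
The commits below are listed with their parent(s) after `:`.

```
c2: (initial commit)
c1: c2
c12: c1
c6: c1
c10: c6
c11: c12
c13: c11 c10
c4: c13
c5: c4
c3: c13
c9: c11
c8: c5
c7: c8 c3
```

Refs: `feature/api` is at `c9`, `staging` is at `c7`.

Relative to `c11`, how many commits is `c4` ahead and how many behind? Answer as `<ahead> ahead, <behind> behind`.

Reachable from c4: {c1, c10, c11, c12, c13, c2, c4, c6}.
Reachable from c11: {c1, c11, c12, c2}.
Only in c4's history (ahead): {c10, c13, c4, c6} — 4.
Only in c11's history (behind): {} — 0.

4 ahead, 0 behind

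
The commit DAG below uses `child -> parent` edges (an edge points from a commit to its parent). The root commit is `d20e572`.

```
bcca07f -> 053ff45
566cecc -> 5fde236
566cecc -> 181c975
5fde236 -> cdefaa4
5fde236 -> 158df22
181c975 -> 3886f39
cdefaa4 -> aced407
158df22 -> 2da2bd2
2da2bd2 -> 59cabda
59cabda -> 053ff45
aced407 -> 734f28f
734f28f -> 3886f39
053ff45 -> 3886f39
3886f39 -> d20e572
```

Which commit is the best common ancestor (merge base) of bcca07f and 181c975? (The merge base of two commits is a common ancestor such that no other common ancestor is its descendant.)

Ancestors of bcca07f: {053ff45, 3886f39, bcca07f, d20e572}.
Ancestors of 181c975: {181c975, 3886f39, d20e572}.
Common ancestors: {3886f39, d20e572}.
Among these, 3886f39 is not an ancestor of any other common ancestor — it is the merge base.

3886f39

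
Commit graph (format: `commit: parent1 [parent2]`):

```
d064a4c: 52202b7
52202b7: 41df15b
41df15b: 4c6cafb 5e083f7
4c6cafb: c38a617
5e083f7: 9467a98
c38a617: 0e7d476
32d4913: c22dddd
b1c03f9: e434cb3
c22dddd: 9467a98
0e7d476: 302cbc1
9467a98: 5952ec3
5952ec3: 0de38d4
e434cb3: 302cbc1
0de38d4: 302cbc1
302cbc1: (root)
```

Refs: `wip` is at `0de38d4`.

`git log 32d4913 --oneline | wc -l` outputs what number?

6

Walking parent pointers from 32d4913: reachable set = {0de38d4, 302cbc1, 32d4913, 5952ec3, 9467a98, c22dddd}.
That is 6 commits.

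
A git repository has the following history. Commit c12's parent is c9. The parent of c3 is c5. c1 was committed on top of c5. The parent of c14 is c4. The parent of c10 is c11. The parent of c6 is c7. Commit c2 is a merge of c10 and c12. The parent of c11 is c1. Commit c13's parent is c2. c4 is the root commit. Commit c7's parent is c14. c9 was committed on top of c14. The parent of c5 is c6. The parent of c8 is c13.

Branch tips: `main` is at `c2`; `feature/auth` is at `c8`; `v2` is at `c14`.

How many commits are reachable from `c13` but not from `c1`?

6

Reachable from c13: {c1, c10, c11, c12, c13, c14, c2, c4, c5, c6, c7, c9}.
Reachable from c1: {c1, c14, c4, c5, c6, c7}.
In c13's history but not c1's: {c10, c11, c12, c13, c2, c9} — 6 commits.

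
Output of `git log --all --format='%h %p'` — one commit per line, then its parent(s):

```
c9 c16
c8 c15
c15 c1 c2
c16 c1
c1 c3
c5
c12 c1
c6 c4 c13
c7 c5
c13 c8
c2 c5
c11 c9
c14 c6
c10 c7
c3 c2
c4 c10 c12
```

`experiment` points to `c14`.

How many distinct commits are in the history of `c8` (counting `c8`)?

Walking parent pointers from c8: reachable set = {c1, c15, c2, c3, c5, c8}.
That is 6 commits.

6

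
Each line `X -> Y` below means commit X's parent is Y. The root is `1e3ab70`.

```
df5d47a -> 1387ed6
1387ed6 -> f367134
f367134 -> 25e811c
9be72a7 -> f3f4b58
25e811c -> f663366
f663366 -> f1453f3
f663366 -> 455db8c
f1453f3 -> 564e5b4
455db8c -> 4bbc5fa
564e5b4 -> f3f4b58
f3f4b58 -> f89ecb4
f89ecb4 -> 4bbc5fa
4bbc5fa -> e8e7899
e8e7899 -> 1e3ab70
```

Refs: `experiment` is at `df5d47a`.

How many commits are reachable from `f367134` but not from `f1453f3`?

Reachable from f367134: {1e3ab70, 25e811c, 455db8c, 4bbc5fa, 564e5b4, e8e7899, f1453f3, f367134, f3f4b58, f663366, f89ecb4}.
Reachable from f1453f3: {1e3ab70, 4bbc5fa, 564e5b4, e8e7899, f1453f3, f3f4b58, f89ecb4}.
In f367134's history but not f1453f3's: {25e811c, 455db8c, f367134, f663366} — 4 commits.

4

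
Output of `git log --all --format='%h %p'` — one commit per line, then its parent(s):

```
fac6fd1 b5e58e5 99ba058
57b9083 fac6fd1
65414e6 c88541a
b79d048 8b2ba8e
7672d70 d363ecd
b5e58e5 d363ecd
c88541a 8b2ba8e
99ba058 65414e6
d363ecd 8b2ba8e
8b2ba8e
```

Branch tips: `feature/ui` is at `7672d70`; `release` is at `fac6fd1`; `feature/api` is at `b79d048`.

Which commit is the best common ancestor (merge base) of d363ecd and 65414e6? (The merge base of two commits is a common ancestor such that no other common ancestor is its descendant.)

8b2ba8e

Ancestors of d363ecd: {8b2ba8e, d363ecd}.
Ancestors of 65414e6: {65414e6, 8b2ba8e, c88541a}.
Common ancestors: {8b2ba8e}.
The only common ancestor is 8b2ba8e, so it is the merge base.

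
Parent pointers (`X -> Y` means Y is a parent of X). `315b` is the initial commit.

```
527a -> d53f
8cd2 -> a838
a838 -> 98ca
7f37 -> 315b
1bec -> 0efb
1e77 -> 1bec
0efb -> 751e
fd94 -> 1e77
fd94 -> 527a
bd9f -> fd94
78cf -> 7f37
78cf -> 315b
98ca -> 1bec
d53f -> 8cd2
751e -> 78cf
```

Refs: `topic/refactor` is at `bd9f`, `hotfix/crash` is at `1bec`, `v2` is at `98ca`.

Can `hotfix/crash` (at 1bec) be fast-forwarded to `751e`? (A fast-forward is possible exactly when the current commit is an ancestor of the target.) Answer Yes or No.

A fast-forward from 1bec to 751e is possible iff 1bec is an ancestor of 751e.
Ancestors of 751e: {315b, 751e, 78cf, 7f37}.
1bec is not among them, so fast-forward is not possible.

No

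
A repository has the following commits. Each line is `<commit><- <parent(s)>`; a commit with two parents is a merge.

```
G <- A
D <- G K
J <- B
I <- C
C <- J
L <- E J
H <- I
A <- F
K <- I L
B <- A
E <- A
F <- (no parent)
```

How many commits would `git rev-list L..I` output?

Reachable from I: {A, B, C, F, I, J}.
Reachable from L: {A, B, E, F, J, L}.
In I's history but not L's: {C, I} — 2 commits.

2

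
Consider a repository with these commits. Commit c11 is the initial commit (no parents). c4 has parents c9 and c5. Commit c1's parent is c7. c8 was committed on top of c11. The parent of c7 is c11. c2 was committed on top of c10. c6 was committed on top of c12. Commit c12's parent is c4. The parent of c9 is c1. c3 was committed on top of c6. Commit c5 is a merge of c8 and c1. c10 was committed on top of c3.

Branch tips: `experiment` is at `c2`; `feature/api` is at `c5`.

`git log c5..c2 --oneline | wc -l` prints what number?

7

Reachable from c2: {c1, c10, c11, c12, c2, c3, c4, c5, c6, c7, c8, c9}.
Reachable from c5: {c1, c11, c5, c7, c8}.
In c2's history but not c5's: {c10, c12, c2, c3, c4, c6, c9} — 7 commits.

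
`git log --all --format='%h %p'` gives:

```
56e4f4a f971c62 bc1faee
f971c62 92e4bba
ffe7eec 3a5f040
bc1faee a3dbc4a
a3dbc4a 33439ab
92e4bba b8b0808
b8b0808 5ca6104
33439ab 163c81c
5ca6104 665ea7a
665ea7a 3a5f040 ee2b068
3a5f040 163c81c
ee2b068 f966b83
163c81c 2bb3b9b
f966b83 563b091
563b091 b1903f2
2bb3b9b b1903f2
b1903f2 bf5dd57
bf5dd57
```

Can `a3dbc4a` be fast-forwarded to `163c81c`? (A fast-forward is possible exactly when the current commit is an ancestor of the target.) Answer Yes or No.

A fast-forward from a3dbc4a to 163c81c is possible iff a3dbc4a is an ancestor of 163c81c.
Ancestors of 163c81c: {163c81c, 2bb3b9b, b1903f2, bf5dd57}.
a3dbc4a is not among them, so fast-forward is not possible.

No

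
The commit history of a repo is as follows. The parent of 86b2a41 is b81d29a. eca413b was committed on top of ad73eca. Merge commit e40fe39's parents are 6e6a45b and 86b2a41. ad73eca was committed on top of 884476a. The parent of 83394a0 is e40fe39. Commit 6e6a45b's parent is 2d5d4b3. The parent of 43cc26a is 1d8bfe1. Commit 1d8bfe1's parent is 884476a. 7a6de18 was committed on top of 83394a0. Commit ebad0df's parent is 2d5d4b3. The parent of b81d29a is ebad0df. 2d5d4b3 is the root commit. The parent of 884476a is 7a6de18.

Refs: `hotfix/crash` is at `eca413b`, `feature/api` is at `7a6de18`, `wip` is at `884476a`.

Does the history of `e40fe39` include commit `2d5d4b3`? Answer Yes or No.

Yes

Ancestors of e40fe39 (commits reachable by following parents): {2d5d4b3, 6e6a45b, 86b2a41, b81d29a, e40fe39, ebad0df}.
2d5d4b3 is in that set, so it is an ancestor of e40fe39.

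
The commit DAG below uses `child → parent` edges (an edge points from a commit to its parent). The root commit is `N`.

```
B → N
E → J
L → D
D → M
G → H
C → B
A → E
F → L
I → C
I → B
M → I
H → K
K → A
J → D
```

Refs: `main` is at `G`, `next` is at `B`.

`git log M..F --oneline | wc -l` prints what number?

Reachable from F: {B, C, D, F, I, L, M, N}.
Reachable from M: {B, C, I, M, N}.
In F's history but not M's: {D, F, L} — 3 commits.

3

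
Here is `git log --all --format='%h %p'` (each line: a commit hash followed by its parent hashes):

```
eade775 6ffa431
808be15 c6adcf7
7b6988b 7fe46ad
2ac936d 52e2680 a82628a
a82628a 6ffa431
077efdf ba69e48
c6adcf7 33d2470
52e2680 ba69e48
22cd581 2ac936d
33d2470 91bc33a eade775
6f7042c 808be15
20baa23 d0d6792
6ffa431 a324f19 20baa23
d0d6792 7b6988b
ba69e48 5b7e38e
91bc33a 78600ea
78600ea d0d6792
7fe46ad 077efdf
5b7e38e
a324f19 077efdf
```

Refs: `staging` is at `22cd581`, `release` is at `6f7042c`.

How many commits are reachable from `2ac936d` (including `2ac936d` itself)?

12

Walking parent pointers from 2ac936d: reachable set = {077efdf, 20baa23, 2ac936d, 52e2680, 5b7e38e, 6ffa431, 7b6988b, 7fe46ad, a324f19, a82628a, ba69e48, d0d6792}.
That is 12 commits.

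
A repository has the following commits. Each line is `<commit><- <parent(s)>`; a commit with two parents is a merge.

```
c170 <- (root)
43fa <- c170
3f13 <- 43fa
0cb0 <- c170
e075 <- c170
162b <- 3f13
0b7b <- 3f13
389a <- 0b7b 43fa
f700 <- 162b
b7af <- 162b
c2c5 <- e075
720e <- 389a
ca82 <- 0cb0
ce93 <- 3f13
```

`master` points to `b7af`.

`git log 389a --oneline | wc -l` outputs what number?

Walking parent pointers from 389a: reachable set = {0b7b, 389a, 3f13, 43fa, c170}.
That is 5 commits.

5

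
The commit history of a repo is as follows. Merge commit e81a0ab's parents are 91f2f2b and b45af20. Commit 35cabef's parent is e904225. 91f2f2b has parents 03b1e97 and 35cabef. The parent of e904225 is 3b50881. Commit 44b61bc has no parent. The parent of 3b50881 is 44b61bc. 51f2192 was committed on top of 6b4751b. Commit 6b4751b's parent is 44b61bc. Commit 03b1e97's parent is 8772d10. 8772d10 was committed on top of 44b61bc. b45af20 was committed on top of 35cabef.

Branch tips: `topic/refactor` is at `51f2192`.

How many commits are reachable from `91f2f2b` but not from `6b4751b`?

6

Reachable from 91f2f2b: {03b1e97, 35cabef, 3b50881, 44b61bc, 8772d10, 91f2f2b, e904225}.
Reachable from 6b4751b: {44b61bc, 6b4751b}.
In 91f2f2b's history but not 6b4751b's: {03b1e97, 35cabef, 3b50881, 8772d10, 91f2f2b, e904225} — 6 commits.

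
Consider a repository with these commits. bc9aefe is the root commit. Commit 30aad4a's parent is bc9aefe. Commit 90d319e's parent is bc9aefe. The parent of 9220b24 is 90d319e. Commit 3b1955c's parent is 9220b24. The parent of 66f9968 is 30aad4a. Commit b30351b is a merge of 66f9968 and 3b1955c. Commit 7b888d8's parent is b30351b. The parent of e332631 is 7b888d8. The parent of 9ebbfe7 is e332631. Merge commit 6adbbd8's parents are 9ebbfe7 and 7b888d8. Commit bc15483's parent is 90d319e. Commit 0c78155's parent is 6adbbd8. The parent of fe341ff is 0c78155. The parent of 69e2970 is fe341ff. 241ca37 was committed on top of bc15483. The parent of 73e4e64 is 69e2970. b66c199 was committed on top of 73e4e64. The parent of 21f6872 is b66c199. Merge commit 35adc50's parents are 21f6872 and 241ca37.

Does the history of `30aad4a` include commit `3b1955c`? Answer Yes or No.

No

Ancestors of 30aad4a: {30aad4a, bc9aefe}.
3b1955c is not in that set, so it is not an ancestor of 30aad4a.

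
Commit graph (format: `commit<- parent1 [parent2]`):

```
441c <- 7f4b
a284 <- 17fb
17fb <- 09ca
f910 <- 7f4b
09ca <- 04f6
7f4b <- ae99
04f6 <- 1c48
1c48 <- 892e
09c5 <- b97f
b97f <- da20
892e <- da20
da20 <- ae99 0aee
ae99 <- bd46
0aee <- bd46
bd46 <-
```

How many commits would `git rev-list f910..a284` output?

8

Reachable from a284: {04f6, 09ca, 0aee, 17fb, 1c48, 892e, a284, ae99, bd46, da20}.
Reachable from f910: {7f4b, ae99, bd46, f910}.
In a284's history but not f910's: {04f6, 09ca, 0aee, 17fb, 1c48, 892e, a284, da20} — 8 commits.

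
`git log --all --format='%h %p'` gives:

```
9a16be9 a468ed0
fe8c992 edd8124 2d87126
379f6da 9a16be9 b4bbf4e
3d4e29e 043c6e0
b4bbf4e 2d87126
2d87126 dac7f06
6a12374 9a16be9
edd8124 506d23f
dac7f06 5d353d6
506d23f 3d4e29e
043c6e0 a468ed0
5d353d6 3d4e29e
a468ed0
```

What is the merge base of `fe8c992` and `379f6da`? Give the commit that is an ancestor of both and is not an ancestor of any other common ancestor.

2d87126

Ancestors of fe8c992: {043c6e0, 2d87126, 3d4e29e, 506d23f, 5d353d6, a468ed0, dac7f06, edd8124, fe8c992}.
Ancestors of 379f6da: {043c6e0, 2d87126, 379f6da, 3d4e29e, 5d353d6, 9a16be9, a468ed0, b4bbf4e, dac7f06}.
Common ancestors: {043c6e0, 2d87126, 3d4e29e, 5d353d6, a468ed0, dac7f06}.
Among these, 2d87126 is not an ancestor of any other common ancestor — it is the merge base.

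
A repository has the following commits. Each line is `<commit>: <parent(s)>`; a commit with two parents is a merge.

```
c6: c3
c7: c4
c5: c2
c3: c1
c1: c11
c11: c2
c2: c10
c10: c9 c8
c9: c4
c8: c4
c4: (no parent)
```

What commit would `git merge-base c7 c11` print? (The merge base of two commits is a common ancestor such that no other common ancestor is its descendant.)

Ancestors of c7: {c4, c7}.
Ancestors of c11: {c10, c11, c2, c4, c8, c9}.
Common ancestors: {c4}.
The only common ancestor is c4, so it is the merge base.

c4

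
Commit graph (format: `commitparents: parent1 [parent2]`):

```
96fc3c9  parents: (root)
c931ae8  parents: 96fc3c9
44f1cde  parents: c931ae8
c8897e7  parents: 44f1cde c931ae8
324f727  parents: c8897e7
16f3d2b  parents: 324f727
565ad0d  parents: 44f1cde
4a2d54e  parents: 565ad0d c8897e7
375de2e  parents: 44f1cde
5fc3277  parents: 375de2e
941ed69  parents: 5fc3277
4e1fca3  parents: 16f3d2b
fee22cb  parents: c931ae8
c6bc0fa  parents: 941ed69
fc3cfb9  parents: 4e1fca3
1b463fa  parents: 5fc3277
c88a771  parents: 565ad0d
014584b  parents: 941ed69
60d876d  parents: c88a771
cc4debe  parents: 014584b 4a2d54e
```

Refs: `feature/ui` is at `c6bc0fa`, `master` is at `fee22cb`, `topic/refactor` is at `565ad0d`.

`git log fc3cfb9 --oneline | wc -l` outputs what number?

8

Walking parent pointers from fc3cfb9: reachable set = {16f3d2b, 324f727, 44f1cde, 4e1fca3, 96fc3c9, c8897e7, c931ae8, fc3cfb9}.
That is 8 commits.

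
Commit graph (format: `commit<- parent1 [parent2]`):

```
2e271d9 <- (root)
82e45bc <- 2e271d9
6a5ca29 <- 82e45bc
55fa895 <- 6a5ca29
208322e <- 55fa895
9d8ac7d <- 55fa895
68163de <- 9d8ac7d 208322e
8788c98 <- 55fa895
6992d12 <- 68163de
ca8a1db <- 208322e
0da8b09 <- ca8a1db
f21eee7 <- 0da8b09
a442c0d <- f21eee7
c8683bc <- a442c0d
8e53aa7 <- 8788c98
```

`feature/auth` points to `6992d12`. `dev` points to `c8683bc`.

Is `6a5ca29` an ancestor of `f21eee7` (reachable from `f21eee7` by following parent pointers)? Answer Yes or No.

Ancestors of f21eee7 (commits reachable by following parents): {0da8b09, 208322e, 2e271d9, 55fa895, 6a5ca29, 82e45bc, ca8a1db, f21eee7}.
6a5ca29 is in that set, so it is an ancestor of f21eee7.

Yes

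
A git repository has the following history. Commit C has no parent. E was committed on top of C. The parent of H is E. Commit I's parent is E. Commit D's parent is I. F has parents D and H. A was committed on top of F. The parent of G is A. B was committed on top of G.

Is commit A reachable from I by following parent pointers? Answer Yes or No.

Ancestors of I: {C, E, I}.
A is not in that set, so it is not an ancestor of I.

No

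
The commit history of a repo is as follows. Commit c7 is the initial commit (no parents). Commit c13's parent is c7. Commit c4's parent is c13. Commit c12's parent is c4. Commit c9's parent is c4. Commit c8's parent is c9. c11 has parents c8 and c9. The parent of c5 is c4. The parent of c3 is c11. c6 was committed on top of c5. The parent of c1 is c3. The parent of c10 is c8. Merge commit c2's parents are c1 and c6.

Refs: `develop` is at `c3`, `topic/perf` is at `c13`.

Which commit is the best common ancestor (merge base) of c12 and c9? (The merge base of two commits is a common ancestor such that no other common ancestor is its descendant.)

c4

Ancestors of c12: {c12, c13, c4, c7}.
Ancestors of c9: {c13, c4, c7, c9}.
Common ancestors: {c13, c4, c7}.
Among these, c4 is not an ancestor of any other common ancestor — it is the merge base.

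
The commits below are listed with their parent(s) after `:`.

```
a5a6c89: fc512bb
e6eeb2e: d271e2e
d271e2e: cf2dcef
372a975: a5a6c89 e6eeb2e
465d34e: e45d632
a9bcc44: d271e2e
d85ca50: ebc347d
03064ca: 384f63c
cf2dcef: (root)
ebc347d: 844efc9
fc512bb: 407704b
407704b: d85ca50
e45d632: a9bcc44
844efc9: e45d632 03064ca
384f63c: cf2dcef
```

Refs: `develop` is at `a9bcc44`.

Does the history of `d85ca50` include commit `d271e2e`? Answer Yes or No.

Ancestors of d85ca50 (commits reachable by following parents): {03064ca, 384f63c, 844efc9, a9bcc44, cf2dcef, d271e2e, d85ca50, e45d632, ebc347d}.
d271e2e is in that set, so it is an ancestor of d85ca50.

Yes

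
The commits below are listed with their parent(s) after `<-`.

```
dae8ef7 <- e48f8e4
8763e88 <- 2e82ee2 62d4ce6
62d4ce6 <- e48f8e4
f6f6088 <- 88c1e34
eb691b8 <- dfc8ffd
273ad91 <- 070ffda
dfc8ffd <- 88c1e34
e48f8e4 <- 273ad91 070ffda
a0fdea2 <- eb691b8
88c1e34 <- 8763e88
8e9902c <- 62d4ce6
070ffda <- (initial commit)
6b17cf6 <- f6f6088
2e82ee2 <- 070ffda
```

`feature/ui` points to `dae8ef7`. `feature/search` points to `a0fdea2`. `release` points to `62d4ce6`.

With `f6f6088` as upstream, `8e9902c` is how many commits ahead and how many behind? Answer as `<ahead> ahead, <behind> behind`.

Reachable from 8e9902c: {070ffda, 273ad91, 62d4ce6, 8e9902c, e48f8e4}.
Reachable from f6f6088: {070ffda, 273ad91, 2e82ee2, 62d4ce6, 8763e88, 88c1e34, e48f8e4, f6f6088}.
Only in 8e9902c's history (ahead): {8e9902c} — 1.
Only in f6f6088's history (behind): {2e82ee2, 8763e88, 88c1e34, f6f6088} — 4.

1 ahead, 4 behind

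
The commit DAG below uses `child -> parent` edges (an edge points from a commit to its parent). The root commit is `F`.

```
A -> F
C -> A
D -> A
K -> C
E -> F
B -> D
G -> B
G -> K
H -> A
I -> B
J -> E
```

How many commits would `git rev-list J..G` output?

6

Reachable from G: {A, B, C, D, F, G, K}.
Reachable from J: {E, F, J}.
In G's history but not J's: {A, B, C, D, G, K} — 6 commits.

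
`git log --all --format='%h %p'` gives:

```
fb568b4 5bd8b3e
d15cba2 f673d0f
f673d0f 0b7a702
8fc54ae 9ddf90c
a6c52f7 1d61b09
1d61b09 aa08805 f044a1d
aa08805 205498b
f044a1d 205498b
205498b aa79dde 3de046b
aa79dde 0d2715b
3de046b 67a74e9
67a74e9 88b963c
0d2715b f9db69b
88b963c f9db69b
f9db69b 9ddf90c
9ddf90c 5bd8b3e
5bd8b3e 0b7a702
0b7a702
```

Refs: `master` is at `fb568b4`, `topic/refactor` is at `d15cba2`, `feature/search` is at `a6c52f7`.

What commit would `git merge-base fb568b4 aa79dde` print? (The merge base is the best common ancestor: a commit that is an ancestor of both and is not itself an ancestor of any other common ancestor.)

5bd8b3e

Ancestors of fb568b4: {0b7a702, 5bd8b3e, fb568b4}.
Ancestors of aa79dde: {0b7a702, 0d2715b, 5bd8b3e, 9ddf90c, aa79dde, f9db69b}.
Common ancestors: {0b7a702, 5bd8b3e}.
Among these, 5bd8b3e is not an ancestor of any other common ancestor — it is the merge base.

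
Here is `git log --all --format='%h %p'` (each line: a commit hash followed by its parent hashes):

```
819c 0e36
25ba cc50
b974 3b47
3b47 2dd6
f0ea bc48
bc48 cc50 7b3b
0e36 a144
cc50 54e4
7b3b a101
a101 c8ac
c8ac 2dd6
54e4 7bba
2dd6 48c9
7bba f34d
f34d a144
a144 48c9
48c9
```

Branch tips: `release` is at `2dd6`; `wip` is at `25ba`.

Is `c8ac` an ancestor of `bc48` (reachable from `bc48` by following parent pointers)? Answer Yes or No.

Ancestors of bc48 (commits reachable by following parents): {2dd6, 48c9, 54e4, 7b3b, 7bba, a101, a144, bc48, c8ac, cc50, f34d}.
c8ac is in that set, so it is an ancestor of bc48.

Yes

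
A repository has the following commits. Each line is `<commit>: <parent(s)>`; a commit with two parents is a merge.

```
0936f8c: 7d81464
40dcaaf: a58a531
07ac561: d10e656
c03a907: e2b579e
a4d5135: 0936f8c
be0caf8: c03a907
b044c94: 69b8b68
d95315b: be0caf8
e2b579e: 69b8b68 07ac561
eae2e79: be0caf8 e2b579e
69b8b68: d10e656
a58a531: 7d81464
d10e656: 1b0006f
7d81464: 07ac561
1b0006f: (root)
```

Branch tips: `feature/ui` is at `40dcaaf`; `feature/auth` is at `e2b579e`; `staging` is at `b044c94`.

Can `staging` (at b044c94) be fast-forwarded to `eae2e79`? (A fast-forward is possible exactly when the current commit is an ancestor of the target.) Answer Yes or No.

No

A fast-forward from b044c94 to eae2e79 is possible iff b044c94 is an ancestor of eae2e79.
Ancestors of eae2e79: {07ac561, 1b0006f, 69b8b68, be0caf8, c03a907, d10e656, e2b579e, eae2e79}.
b044c94 is not among them, so fast-forward is not possible.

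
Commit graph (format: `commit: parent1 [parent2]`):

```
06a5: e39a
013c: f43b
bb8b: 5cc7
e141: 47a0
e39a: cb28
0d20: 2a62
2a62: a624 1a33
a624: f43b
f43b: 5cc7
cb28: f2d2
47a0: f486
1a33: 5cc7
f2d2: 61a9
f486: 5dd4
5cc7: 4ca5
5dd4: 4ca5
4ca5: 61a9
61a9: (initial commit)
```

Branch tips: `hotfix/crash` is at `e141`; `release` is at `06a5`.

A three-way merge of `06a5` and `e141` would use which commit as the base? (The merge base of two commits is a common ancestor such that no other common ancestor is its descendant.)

Ancestors of 06a5: {06a5, 61a9, cb28, e39a, f2d2}.
Ancestors of e141: {47a0, 4ca5, 5dd4, 61a9, e141, f486}.
Common ancestors: {61a9}.
The only common ancestor is 61a9, so it is the merge base.

61a9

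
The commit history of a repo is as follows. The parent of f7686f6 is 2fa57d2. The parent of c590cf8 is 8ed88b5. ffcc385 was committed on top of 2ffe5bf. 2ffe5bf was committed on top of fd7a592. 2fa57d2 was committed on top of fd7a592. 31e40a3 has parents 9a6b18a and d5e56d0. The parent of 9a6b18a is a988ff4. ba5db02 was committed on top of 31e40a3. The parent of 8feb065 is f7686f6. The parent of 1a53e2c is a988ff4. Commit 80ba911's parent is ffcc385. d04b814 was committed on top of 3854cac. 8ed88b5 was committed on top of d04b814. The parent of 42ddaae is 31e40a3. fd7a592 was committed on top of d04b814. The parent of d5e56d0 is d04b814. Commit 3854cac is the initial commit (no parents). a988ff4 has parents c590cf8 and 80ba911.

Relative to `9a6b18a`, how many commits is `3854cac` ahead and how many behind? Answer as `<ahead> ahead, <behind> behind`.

Reachable from 3854cac: {3854cac}.
Reachable from 9a6b18a: {2ffe5bf, 3854cac, 80ba911, 8ed88b5, 9a6b18a, a988ff4, c590cf8, d04b814, fd7a592, ffcc385}.
Only in 3854cac's history (ahead): {} — 0.
Only in 9a6b18a's history (behind): {2ffe5bf, 80ba911, 8ed88b5, 9a6b18a, a988ff4, c590cf8, d04b814, fd7a592, ffcc385} — 9.

0 ahead, 9 behind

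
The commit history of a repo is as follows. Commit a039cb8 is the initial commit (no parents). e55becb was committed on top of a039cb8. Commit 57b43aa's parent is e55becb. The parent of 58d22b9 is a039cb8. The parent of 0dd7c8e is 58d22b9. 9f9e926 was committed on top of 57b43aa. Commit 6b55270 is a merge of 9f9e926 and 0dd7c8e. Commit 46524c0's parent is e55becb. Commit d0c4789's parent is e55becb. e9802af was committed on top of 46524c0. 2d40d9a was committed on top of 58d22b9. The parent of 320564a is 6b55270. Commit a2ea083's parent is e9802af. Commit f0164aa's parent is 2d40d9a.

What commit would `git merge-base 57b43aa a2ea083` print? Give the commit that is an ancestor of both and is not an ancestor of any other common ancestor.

Ancestors of 57b43aa: {57b43aa, a039cb8, e55becb}.
Ancestors of a2ea083: {46524c0, a039cb8, a2ea083, e55becb, e9802af}.
Common ancestors: {a039cb8, e55becb}.
Among these, e55becb is not an ancestor of any other common ancestor — it is the merge base.

e55becb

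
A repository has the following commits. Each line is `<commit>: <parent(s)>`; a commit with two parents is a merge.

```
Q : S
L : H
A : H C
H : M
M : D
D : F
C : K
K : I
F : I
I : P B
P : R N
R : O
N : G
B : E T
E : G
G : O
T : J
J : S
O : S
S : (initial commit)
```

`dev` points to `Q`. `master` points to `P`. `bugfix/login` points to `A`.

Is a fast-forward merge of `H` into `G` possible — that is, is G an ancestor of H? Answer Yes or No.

Yes

A fast-forward from G to H is possible iff G is an ancestor of H.
Ancestors of H: {B, D, E, F, G, H, I, J, M, N, O, P, R, S, T}.
G is among them, so fast-forward is possible.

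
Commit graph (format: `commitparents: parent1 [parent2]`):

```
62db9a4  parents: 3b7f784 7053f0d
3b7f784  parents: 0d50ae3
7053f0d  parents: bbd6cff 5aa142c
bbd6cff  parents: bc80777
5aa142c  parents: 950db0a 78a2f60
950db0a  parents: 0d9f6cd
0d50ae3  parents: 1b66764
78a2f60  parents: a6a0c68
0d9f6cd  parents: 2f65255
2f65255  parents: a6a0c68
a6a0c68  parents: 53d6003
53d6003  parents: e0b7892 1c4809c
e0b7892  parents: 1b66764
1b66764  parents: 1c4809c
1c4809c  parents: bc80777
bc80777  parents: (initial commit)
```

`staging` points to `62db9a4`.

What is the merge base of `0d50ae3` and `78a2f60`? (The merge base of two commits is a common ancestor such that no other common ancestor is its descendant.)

1b66764

Ancestors of 0d50ae3: {0d50ae3, 1b66764, 1c4809c, bc80777}.
Ancestors of 78a2f60: {1b66764, 1c4809c, 53d6003, 78a2f60, a6a0c68, bc80777, e0b7892}.
Common ancestors: {1b66764, 1c4809c, bc80777}.
Among these, 1b66764 is not an ancestor of any other common ancestor — it is the merge base.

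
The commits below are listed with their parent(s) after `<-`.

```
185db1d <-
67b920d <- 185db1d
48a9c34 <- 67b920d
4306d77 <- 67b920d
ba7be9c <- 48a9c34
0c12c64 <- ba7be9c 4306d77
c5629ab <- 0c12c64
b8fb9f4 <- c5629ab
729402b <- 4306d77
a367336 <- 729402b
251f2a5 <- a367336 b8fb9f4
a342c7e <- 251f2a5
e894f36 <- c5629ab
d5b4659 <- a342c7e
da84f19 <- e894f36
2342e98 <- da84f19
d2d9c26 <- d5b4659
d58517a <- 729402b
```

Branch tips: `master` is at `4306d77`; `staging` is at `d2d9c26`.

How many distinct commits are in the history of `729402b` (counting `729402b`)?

Walking parent pointers from 729402b: reachable set = {185db1d, 4306d77, 67b920d, 729402b}.
That is 4 commits.

4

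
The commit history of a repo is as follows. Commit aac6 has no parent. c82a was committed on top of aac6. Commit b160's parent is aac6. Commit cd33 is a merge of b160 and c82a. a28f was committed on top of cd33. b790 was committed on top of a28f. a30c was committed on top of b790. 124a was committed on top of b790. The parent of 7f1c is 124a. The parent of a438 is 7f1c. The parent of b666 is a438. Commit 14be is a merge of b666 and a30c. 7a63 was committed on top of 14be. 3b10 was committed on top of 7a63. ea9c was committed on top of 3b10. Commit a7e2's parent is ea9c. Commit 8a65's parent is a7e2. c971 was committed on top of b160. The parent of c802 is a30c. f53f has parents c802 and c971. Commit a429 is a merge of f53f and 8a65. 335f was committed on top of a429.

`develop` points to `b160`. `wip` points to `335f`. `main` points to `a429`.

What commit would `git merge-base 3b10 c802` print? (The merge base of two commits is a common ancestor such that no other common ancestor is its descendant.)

a30c

Ancestors of 3b10: {124a, 14be, 3b10, 7a63, 7f1c, a28f, a30c, a438, aac6, b160, b666, b790, c82a, cd33}.
Ancestors of c802: {a28f, a30c, aac6, b160, b790, c802, c82a, cd33}.
Common ancestors: {a28f, a30c, aac6, b160, b790, c82a, cd33}.
Among these, a30c is not an ancestor of any other common ancestor — it is the merge base.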